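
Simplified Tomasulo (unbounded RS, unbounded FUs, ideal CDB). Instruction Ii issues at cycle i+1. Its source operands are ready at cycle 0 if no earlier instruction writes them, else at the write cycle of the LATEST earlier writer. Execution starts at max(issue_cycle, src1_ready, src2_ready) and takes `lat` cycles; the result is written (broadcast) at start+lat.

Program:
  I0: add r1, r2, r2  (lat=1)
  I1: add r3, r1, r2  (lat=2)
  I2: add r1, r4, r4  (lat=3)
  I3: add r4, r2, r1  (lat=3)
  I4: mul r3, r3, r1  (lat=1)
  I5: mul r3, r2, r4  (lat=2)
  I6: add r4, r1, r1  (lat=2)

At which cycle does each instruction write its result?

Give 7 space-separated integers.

Answer: 2 4 6 9 7 11 9

Derivation:
I0 add r1: issue@1 deps=(None,None) exec_start@1 write@2
I1 add r3: issue@2 deps=(0,None) exec_start@2 write@4
I2 add r1: issue@3 deps=(None,None) exec_start@3 write@6
I3 add r4: issue@4 deps=(None,2) exec_start@6 write@9
I4 mul r3: issue@5 deps=(1,2) exec_start@6 write@7
I5 mul r3: issue@6 deps=(None,3) exec_start@9 write@11
I6 add r4: issue@7 deps=(2,2) exec_start@7 write@9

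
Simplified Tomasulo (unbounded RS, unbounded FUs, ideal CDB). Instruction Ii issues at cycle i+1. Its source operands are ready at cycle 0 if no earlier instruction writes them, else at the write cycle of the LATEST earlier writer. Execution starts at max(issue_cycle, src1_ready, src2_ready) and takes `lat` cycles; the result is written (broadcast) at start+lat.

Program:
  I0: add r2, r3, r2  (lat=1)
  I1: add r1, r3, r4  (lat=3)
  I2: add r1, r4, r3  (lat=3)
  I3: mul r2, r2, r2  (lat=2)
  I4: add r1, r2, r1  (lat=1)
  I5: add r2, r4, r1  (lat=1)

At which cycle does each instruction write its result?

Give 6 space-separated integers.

Answer: 2 5 6 6 7 8

Derivation:
I0 add r2: issue@1 deps=(None,None) exec_start@1 write@2
I1 add r1: issue@2 deps=(None,None) exec_start@2 write@5
I2 add r1: issue@3 deps=(None,None) exec_start@3 write@6
I3 mul r2: issue@4 deps=(0,0) exec_start@4 write@6
I4 add r1: issue@5 deps=(3,2) exec_start@6 write@7
I5 add r2: issue@6 deps=(None,4) exec_start@7 write@8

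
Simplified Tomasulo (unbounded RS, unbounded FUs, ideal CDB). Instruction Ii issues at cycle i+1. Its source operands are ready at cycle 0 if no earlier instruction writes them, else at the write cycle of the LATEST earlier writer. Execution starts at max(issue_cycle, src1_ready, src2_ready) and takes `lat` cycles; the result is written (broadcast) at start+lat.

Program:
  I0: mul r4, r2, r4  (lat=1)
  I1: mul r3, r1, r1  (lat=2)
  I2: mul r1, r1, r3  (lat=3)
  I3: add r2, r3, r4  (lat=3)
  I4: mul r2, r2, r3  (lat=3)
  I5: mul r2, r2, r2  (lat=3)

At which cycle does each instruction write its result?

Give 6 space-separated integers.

I0 mul r4: issue@1 deps=(None,None) exec_start@1 write@2
I1 mul r3: issue@2 deps=(None,None) exec_start@2 write@4
I2 mul r1: issue@3 deps=(None,1) exec_start@4 write@7
I3 add r2: issue@4 deps=(1,0) exec_start@4 write@7
I4 mul r2: issue@5 deps=(3,1) exec_start@7 write@10
I5 mul r2: issue@6 deps=(4,4) exec_start@10 write@13

Answer: 2 4 7 7 10 13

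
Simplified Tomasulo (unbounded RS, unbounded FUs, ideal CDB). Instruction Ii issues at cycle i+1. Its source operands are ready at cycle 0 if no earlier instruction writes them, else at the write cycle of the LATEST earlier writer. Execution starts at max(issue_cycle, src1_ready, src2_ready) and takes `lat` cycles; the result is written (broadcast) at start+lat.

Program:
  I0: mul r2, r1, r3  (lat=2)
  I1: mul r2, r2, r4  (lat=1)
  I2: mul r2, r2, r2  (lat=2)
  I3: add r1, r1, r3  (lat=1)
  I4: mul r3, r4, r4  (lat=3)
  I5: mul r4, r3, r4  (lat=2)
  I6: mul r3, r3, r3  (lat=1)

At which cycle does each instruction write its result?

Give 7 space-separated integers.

Answer: 3 4 6 5 8 10 9

Derivation:
I0 mul r2: issue@1 deps=(None,None) exec_start@1 write@3
I1 mul r2: issue@2 deps=(0,None) exec_start@3 write@4
I2 mul r2: issue@3 deps=(1,1) exec_start@4 write@6
I3 add r1: issue@4 deps=(None,None) exec_start@4 write@5
I4 mul r3: issue@5 deps=(None,None) exec_start@5 write@8
I5 mul r4: issue@6 deps=(4,None) exec_start@8 write@10
I6 mul r3: issue@7 deps=(4,4) exec_start@8 write@9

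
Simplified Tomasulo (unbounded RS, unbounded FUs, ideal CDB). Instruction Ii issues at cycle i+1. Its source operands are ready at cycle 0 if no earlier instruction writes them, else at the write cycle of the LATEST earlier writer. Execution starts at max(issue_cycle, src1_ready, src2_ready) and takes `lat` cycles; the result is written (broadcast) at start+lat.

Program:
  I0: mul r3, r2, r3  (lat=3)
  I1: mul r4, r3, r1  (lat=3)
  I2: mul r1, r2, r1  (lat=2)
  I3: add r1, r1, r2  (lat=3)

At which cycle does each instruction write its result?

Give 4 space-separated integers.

Answer: 4 7 5 8

Derivation:
I0 mul r3: issue@1 deps=(None,None) exec_start@1 write@4
I1 mul r4: issue@2 deps=(0,None) exec_start@4 write@7
I2 mul r1: issue@3 deps=(None,None) exec_start@3 write@5
I3 add r1: issue@4 deps=(2,None) exec_start@5 write@8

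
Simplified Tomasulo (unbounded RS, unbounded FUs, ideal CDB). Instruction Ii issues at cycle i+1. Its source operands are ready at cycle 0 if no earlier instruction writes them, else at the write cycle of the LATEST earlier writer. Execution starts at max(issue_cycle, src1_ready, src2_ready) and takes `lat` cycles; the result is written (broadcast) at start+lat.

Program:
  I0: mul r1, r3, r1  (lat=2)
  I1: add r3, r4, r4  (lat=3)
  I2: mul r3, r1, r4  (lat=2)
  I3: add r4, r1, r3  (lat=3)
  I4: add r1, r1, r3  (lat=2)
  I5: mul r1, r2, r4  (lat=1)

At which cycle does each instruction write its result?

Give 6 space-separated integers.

I0 mul r1: issue@1 deps=(None,None) exec_start@1 write@3
I1 add r3: issue@2 deps=(None,None) exec_start@2 write@5
I2 mul r3: issue@3 deps=(0,None) exec_start@3 write@5
I3 add r4: issue@4 deps=(0,2) exec_start@5 write@8
I4 add r1: issue@5 deps=(0,2) exec_start@5 write@7
I5 mul r1: issue@6 deps=(None,3) exec_start@8 write@9

Answer: 3 5 5 8 7 9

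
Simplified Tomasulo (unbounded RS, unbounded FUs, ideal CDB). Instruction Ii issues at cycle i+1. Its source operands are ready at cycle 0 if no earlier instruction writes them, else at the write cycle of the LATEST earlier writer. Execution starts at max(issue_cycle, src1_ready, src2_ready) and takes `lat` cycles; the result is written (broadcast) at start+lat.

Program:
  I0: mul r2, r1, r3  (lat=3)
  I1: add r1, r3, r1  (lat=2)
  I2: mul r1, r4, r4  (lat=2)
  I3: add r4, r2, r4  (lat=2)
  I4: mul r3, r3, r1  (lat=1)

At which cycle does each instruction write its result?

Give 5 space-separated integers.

Answer: 4 4 5 6 6

Derivation:
I0 mul r2: issue@1 deps=(None,None) exec_start@1 write@4
I1 add r1: issue@2 deps=(None,None) exec_start@2 write@4
I2 mul r1: issue@3 deps=(None,None) exec_start@3 write@5
I3 add r4: issue@4 deps=(0,None) exec_start@4 write@6
I4 mul r3: issue@5 deps=(None,2) exec_start@5 write@6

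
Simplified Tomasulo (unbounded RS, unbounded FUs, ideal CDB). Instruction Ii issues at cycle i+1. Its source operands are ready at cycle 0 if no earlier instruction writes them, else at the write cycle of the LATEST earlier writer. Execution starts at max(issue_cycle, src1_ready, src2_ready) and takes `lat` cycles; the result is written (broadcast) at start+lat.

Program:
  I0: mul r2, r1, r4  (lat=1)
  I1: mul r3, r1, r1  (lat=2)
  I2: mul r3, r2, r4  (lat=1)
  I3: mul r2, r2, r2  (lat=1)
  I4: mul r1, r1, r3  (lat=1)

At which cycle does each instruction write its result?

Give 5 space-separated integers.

Answer: 2 4 4 5 6

Derivation:
I0 mul r2: issue@1 deps=(None,None) exec_start@1 write@2
I1 mul r3: issue@2 deps=(None,None) exec_start@2 write@4
I2 mul r3: issue@3 deps=(0,None) exec_start@3 write@4
I3 mul r2: issue@4 deps=(0,0) exec_start@4 write@5
I4 mul r1: issue@5 deps=(None,2) exec_start@5 write@6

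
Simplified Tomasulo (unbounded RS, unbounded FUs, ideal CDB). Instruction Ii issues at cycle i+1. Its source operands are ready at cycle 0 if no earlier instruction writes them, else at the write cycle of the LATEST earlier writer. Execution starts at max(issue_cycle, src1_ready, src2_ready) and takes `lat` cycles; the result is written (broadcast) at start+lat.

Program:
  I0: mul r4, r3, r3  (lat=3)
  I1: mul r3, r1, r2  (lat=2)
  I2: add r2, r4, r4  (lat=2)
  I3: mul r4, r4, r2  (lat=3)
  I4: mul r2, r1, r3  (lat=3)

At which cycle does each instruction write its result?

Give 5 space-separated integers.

Answer: 4 4 6 9 8

Derivation:
I0 mul r4: issue@1 deps=(None,None) exec_start@1 write@4
I1 mul r3: issue@2 deps=(None,None) exec_start@2 write@4
I2 add r2: issue@3 deps=(0,0) exec_start@4 write@6
I3 mul r4: issue@4 deps=(0,2) exec_start@6 write@9
I4 mul r2: issue@5 deps=(None,1) exec_start@5 write@8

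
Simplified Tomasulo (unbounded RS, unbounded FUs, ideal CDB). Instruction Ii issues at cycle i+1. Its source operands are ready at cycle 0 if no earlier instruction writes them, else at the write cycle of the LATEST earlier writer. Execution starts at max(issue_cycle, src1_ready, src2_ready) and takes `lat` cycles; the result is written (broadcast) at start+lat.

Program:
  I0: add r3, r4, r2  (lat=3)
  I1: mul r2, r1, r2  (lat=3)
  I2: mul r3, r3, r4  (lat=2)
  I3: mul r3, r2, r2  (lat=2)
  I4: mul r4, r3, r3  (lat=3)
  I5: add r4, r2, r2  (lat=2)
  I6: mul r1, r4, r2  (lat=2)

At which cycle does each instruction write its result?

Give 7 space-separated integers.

Answer: 4 5 6 7 10 8 10

Derivation:
I0 add r3: issue@1 deps=(None,None) exec_start@1 write@4
I1 mul r2: issue@2 deps=(None,None) exec_start@2 write@5
I2 mul r3: issue@3 deps=(0,None) exec_start@4 write@6
I3 mul r3: issue@4 deps=(1,1) exec_start@5 write@7
I4 mul r4: issue@5 deps=(3,3) exec_start@7 write@10
I5 add r4: issue@6 deps=(1,1) exec_start@6 write@8
I6 mul r1: issue@7 deps=(5,1) exec_start@8 write@10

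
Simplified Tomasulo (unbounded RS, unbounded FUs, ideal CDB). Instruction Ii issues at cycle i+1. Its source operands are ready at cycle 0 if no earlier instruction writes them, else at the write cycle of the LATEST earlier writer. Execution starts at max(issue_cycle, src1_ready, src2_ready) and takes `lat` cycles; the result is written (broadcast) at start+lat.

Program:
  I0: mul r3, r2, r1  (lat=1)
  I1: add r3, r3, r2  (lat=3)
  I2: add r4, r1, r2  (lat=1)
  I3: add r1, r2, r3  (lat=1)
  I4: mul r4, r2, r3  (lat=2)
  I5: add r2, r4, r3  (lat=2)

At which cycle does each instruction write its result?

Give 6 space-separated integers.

I0 mul r3: issue@1 deps=(None,None) exec_start@1 write@2
I1 add r3: issue@2 deps=(0,None) exec_start@2 write@5
I2 add r4: issue@3 deps=(None,None) exec_start@3 write@4
I3 add r1: issue@4 deps=(None,1) exec_start@5 write@6
I4 mul r4: issue@5 deps=(None,1) exec_start@5 write@7
I5 add r2: issue@6 deps=(4,1) exec_start@7 write@9

Answer: 2 5 4 6 7 9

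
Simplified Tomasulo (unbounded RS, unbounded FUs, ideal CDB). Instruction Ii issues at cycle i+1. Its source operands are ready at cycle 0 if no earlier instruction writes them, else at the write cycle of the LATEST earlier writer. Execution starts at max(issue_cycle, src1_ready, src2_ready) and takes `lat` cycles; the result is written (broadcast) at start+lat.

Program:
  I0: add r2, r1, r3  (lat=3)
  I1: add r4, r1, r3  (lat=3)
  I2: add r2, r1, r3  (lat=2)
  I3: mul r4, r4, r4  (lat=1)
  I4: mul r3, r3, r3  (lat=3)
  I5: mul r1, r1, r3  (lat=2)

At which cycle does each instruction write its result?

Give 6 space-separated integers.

I0 add r2: issue@1 deps=(None,None) exec_start@1 write@4
I1 add r4: issue@2 deps=(None,None) exec_start@2 write@5
I2 add r2: issue@3 deps=(None,None) exec_start@3 write@5
I3 mul r4: issue@4 deps=(1,1) exec_start@5 write@6
I4 mul r3: issue@5 deps=(None,None) exec_start@5 write@8
I5 mul r1: issue@6 deps=(None,4) exec_start@8 write@10

Answer: 4 5 5 6 8 10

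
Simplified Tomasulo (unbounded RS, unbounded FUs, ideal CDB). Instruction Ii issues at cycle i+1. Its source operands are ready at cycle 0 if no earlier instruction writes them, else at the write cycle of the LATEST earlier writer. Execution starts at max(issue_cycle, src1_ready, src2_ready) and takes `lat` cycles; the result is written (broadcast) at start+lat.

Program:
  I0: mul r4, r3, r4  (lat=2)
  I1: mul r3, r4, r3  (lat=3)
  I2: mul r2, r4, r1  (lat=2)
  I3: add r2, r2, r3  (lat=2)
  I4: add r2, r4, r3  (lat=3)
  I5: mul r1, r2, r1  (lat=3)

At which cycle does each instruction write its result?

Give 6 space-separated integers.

I0 mul r4: issue@1 deps=(None,None) exec_start@1 write@3
I1 mul r3: issue@2 deps=(0,None) exec_start@3 write@6
I2 mul r2: issue@3 deps=(0,None) exec_start@3 write@5
I3 add r2: issue@4 deps=(2,1) exec_start@6 write@8
I4 add r2: issue@5 deps=(0,1) exec_start@6 write@9
I5 mul r1: issue@6 deps=(4,None) exec_start@9 write@12

Answer: 3 6 5 8 9 12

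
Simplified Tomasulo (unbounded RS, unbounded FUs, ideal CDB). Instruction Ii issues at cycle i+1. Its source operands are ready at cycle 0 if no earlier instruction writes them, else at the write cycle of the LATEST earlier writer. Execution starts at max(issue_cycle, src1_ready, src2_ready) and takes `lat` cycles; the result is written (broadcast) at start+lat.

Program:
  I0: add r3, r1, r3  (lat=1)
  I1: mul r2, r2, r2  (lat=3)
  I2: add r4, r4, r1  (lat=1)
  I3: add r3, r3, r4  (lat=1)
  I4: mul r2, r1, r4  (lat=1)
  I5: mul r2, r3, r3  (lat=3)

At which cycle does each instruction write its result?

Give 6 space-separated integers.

I0 add r3: issue@1 deps=(None,None) exec_start@1 write@2
I1 mul r2: issue@2 deps=(None,None) exec_start@2 write@5
I2 add r4: issue@3 deps=(None,None) exec_start@3 write@4
I3 add r3: issue@4 deps=(0,2) exec_start@4 write@5
I4 mul r2: issue@5 deps=(None,2) exec_start@5 write@6
I5 mul r2: issue@6 deps=(3,3) exec_start@6 write@9

Answer: 2 5 4 5 6 9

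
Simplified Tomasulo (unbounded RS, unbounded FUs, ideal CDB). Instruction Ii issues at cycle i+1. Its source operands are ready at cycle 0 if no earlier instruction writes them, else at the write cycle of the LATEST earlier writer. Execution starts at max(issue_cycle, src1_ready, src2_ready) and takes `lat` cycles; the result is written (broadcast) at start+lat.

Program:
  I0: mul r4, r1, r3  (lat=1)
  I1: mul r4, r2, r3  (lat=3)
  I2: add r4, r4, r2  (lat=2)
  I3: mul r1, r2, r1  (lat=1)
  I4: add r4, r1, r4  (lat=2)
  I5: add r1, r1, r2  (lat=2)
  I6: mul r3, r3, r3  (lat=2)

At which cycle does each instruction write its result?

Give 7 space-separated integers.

Answer: 2 5 7 5 9 8 9

Derivation:
I0 mul r4: issue@1 deps=(None,None) exec_start@1 write@2
I1 mul r4: issue@2 deps=(None,None) exec_start@2 write@5
I2 add r4: issue@3 deps=(1,None) exec_start@5 write@7
I3 mul r1: issue@4 deps=(None,None) exec_start@4 write@5
I4 add r4: issue@5 deps=(3,2) exec_start@7 write@9
I5 add r1: issue@6 deps=(3,None) exec_start@6 write@8
I6 mul r3: issue@7 deps=(None,None) exec_start@7 write@9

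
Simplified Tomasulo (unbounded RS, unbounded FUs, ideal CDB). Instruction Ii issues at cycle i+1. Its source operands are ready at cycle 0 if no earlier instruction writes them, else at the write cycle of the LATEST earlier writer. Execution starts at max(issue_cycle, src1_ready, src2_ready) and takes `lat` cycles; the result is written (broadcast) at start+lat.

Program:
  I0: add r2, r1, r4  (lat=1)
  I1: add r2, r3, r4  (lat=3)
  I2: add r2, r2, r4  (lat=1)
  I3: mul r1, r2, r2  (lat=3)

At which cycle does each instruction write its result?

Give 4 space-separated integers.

I0 add r2: issue@1 deps=(None,None) exec_start@1 write@2
I1 add r2: issue@2 deps=(None,None) exec_start@2 write@5
I2 add r2: issue@3 deps=(1,None) exec_start@5 write@6
I3 mul r1: issue@4 deps=(2,2) exec_start@6 write@9

Answer: 2 5 6 9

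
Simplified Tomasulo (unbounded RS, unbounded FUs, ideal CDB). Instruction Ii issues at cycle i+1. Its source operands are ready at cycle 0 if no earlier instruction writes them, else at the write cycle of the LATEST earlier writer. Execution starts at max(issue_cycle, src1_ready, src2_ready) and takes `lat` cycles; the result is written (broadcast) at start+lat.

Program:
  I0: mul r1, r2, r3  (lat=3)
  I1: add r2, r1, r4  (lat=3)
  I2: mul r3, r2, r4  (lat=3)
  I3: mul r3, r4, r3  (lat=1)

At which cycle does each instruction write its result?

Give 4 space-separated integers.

I0 mul r1: issue@1 deps=(None,None) exec_start@1 write@4
I1 add r2: issue@2 deps=(0,None) exec_start@4 write@7
I2 mul r3: issue@3 deps=(1,None) exec_start@7 write@10
I3 mul r3: issue@4 deps=(None,2) exec_start@10 write@11

Answer: 4 7 10 11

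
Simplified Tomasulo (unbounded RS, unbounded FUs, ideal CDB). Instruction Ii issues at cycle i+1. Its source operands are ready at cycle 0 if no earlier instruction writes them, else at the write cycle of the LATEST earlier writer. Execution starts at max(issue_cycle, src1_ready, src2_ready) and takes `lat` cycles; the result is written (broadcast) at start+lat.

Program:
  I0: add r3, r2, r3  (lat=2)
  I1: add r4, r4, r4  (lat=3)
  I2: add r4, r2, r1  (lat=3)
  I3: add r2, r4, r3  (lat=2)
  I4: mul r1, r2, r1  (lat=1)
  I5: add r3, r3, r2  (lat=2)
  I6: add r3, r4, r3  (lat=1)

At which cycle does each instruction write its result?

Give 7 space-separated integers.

I0 add r3: issue@1 deps=(None,None) exec_start@1 write@3
I1 add r4: issue@2 deps=(None,None) exec_start@2 write@5
I2 add r4: issue@3 deps=(None,None) exec_start@3 write@6
I3 add r2: issue@4 deps=(2,0) exec_start@6 write@8
I4 mul r1: issue@5 deps=(3,None) exec_start@8 write@9
I5 add r3: issue@6 deps=(0,3) exec_start@8 write@10
I6 add r3: issue@7 deps=(2,5) exec_start@10 write@11

Answer: 3 5 6 8 9 10 11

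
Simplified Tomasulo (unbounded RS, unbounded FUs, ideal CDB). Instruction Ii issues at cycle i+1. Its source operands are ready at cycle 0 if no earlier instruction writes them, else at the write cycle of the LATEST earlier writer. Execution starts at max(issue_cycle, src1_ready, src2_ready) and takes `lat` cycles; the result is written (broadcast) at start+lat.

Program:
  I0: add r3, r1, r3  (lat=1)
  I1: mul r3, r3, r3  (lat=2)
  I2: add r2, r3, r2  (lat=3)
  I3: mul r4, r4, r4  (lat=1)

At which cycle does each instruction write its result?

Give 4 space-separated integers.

I0 add r3: issue@1 deps=(None,None) exec_start@1 write@2
I1 mul r3: issue@2 deps=(0,0) exec_start@2 write@4
I2 add r2: issue@3 deps=(1,None) exec_start@4 write@7
I3 mul r4: issue@4 deps=(None,None) exec_start@4 write@5

Answer: 2 4 7 5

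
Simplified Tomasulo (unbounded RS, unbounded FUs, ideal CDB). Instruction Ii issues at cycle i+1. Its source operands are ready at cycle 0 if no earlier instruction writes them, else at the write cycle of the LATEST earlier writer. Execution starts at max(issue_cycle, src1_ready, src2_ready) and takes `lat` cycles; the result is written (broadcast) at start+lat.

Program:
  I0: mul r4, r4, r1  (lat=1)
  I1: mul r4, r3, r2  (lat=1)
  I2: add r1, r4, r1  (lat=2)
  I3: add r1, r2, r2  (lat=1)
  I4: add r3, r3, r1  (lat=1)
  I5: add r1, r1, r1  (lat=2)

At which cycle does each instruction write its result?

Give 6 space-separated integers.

I0 mul r4: issue@1 deps=(None,None) exec_start@1 write@2
I1 mul r4: issue@2 deps=(None,None) exec_start@2 write@3
I2 add r1: issue@3 deps=(1,None) exec_start@3 write@5
I3 add r1: issue@4 deps=(None,None) exec_start@4 write@5
I4 add r3: issue@5 deps=(None,3) exec_start@5 write@6
I5 add r1: issue@6 deps=(3,3) exec_start@6 write@8

Answer: 2 3 5 5 6 8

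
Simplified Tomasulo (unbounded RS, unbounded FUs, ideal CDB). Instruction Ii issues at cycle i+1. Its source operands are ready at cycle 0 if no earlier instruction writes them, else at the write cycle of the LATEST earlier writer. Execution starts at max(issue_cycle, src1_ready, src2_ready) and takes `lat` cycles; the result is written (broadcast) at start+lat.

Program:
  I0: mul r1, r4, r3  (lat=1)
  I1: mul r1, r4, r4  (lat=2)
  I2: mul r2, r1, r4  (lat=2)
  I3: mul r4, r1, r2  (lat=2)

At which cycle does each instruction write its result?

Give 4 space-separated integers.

Answer: 2 4 6 8

Derivation:
I0 mul r1: issue@1 deps=(None,None) exec_start@1 write@2
I1 mul r1: issue@2 deps=(None,None) exec_start@2 write@4
I2 mul r2: issue@3 deps=(1,None) exec_start@4 write@6
I3 mul r4: issue@4 deps=(1,2) exec_start@6 write@8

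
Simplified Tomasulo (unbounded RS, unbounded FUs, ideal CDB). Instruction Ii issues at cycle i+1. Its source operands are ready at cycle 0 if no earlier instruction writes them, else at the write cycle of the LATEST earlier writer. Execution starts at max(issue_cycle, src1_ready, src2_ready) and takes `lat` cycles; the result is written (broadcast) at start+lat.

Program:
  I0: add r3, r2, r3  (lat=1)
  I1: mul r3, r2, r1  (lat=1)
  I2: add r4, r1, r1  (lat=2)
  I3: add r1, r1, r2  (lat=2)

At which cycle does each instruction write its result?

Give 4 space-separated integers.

Answer: 2 3 5 6

Derivation:
I0 add r3: issue@1 deps=(None,None) exec_start@1 write@2
I1 mul r3: issue@2 deps=(None,None) exec_start@2 write@3
I2 add r4: issue@3 deps=(None,None) exec_start@3 write@5
I3 add r1: issue@4 deps=(None,None) exec_start@4 write@6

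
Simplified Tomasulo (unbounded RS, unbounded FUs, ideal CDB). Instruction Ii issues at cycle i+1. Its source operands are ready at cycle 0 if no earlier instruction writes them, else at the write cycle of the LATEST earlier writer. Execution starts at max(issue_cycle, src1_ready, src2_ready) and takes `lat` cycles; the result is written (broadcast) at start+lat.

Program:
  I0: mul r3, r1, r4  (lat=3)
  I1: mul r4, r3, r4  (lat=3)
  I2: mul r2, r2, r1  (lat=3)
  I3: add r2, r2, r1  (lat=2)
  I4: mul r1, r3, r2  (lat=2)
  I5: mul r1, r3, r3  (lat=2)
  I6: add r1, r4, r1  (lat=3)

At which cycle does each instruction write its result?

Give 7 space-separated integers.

I0 mul r3: issue@1 deps=(None,None) exec_start@1 write@4
I1 mul r4: issue@2 deps=(0,None) exec_start@4 write@7
I2 mul r2: issue@3 deps=(None,None) exec_start@3 write@6
I3 add r2: issue@4 deps=(2,None) exec_start@6 write@8
I4 mul r1: issue@5 deps=(0,3) exec_start@8 write@10
I5 mul r1: issue@6 deps=(0,0) exec_start@6 write@8
I6 add r1: issue@7 deps=(1,5) exec_start@8 write@11

Answer: 4 7 6 8 10 8 11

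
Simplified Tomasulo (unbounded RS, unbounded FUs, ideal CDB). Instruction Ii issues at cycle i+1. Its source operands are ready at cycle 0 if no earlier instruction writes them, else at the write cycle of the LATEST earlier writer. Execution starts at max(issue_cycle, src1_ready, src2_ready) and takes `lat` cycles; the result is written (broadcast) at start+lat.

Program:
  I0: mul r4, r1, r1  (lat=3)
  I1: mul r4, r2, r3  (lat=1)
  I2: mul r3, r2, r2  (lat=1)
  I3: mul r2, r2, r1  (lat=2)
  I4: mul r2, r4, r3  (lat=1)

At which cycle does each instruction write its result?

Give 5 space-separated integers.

Answer: 4 3 4 6 6

Derivation:
I0 mul r4: issue@1 deps=(None,None) exec_start@1 write@4
I1 mul r4: issue@2 deps=(None,None) exec_start@2 write@3
I2 mul r3: issue@3 deps=(None,None) exec_start@3 write@4
I3 mul r2: issue@4 deps=(None,None) exec_start@4 write@6
I4 mul r2: issue@5 deps=(1,2) exec_start@5 write@6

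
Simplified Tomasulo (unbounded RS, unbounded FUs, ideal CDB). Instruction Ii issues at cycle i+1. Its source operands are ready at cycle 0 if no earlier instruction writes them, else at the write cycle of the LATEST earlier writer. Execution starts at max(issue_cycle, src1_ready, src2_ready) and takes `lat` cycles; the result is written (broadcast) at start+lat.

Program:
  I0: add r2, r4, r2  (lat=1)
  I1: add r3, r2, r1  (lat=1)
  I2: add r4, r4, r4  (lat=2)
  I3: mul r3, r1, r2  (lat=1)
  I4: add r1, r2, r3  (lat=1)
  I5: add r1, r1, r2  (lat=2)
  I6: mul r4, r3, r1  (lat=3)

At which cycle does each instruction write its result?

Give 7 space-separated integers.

Answer: 2 3 5 5 6 8 11

Derivation:
I0 add r2: issue@1 deps=(None,None) exec_start@1 write@2
I1 add r3: issue@2 deps=(0,None) exec_start@2 write@3
I2 add r4: issue@3 deps=(None,None) exec_start@3 write@5
I3 mul r3: issue@4 deps=(None,0) exec_start@4 write@5
I4 add r1: issue@5 deps=(0,3) exec_start@5 write@6
I5 add r1: issue@6 deps=(4,0) exec_start@6 write@8
I6 mul r4: issue@7 deps=(3,5) exec_start@8 write@11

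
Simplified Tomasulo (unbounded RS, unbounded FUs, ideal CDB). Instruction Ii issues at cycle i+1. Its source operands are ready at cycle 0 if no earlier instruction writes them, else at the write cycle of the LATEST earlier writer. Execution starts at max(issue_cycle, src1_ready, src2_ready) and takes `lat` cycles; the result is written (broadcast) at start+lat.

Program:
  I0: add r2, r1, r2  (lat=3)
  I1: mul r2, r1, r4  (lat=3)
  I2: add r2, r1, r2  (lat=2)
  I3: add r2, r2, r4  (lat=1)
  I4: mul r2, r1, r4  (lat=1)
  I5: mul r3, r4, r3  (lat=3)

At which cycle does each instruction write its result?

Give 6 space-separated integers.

I0 add r2: issue@1 deps=(None,None) exec_start@1 write@4
I1 mul r2: issue@2 deps=(None,None) exec_start@2 write@5
I2 add r2: issue@3 deps=(None,1) exec_start@5 write@7
I3 add r2: issue@4 deps=(2,None) exec_start@7 write@8
I4 mul r2: issue@5 deps=(None,None) exec_start@5 write@6
I5 mul r3: issue@6 deps=(None,None) exec_start@6 write@9

Answer: 4 5 7 8 6 9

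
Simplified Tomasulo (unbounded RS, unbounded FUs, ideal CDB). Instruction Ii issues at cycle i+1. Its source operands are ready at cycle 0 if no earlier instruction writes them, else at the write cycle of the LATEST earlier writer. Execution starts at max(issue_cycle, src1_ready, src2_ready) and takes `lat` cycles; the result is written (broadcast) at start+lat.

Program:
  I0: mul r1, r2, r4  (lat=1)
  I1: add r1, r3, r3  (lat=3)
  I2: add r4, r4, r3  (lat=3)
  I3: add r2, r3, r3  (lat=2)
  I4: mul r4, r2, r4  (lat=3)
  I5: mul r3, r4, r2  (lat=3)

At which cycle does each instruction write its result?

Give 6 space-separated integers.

I0 mul r1: issue@1 deps=(None,None) exec_start@1 write@2
I1 add r1: issue@2 deps=(None,None) exec_start@2 write@5
I2 add r4: issue@3 deps=(None,None) exec_start@3 write@6
I3 add r2: issue@4 deps=(None,None) exec_start@4 write@6
I4 mul r4: issue@5 deps=(3,2) exec_start@6 write@9
I5 mul r3: issue@6 deps=(4,3) exec_start@9 write@12

Answer: 2 5 6 6 9 12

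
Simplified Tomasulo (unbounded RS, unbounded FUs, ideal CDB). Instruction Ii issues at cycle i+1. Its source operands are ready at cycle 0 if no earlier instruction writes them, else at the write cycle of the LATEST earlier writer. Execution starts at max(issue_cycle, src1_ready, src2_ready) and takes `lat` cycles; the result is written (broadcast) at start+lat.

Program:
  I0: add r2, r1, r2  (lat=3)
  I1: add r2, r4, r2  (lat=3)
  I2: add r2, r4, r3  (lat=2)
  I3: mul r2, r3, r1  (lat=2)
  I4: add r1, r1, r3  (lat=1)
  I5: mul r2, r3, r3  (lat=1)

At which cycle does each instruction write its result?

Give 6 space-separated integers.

Answer: 4 7 5 6 6 7

Derivation:
I0 add r2: issue@1 deps=(None,None) exec_start@1 write@4
I1 add r2: issue@2 deps=(None,0) exec_start@4 write@7
I2 add r2: issue@3 deps=(None,None) exec_start@3 write@5
I3 mul r2: issue@4 deps=(None,None) exec_start@4 write@6
I4 add r1: issue@5 deps=(None,None) exec_start@5 write@6
I5 mul r2: issue@6 deps=(None,None) exec_start@6 write@7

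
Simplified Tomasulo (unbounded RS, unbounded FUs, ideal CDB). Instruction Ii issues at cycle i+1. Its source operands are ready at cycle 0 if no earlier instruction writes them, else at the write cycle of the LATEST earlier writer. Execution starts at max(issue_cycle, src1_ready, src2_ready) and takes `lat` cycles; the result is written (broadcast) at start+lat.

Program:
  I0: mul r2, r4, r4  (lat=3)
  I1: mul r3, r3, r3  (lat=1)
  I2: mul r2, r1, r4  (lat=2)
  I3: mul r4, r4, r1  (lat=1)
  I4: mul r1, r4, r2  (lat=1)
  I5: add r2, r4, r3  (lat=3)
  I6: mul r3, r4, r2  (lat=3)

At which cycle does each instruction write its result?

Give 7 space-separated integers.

Answer: 4 3 5 5 6 9 12

Derivation:
I0 mul r2: issue@1 deps=(None,None) exec_start@1 write@4
I1 mul r3: issue@2 deps=(None,None) exec_start@2 write@3
I2 mul r2: issue@3 deps=(None,None) exec_start@3 write@5
I3 mul r4: issue@4 deps=(None,None) exec_start@4 write@5
I4 mul r1: issue@5 deps=(3,2) exec_start@5 write@6
I5 add r2: issue@6 deps=(3,1) exec_start@6 write@9
I6 mul r3: issue@7 deps=(3,5) exec_start@9 write@12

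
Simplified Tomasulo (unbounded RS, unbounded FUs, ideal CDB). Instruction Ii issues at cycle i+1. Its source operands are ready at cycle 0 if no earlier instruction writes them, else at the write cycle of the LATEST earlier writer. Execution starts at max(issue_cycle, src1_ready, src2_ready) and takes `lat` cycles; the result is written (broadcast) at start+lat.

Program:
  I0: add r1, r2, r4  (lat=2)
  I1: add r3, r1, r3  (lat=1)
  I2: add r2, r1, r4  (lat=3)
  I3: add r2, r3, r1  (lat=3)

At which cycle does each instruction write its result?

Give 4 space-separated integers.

I0 add r1: issue@1 deps=(None,None) exec_start@1 write@3
I1 add r3: issue@2 deps=(0,None) exec_start@3 write@4
I2 add r2: issue@3 deps=(0,None) exec_start@3 write@6
I3 add r2: issue@4 deps=(1,0) exec_start@4 write@7

Answer: 3 4 6 7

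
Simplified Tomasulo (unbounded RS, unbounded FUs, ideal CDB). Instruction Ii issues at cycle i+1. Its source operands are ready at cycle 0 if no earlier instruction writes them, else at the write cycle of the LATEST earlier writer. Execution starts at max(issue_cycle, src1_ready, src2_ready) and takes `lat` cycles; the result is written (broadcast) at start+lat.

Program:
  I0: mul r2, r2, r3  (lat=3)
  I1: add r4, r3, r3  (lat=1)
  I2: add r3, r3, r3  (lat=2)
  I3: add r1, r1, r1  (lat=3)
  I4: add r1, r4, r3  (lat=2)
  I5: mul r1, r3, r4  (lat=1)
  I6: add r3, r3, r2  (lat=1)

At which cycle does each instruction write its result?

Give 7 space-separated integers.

Answer: 4 3 5 7 7 7 8

Derivation:
I0 mul r2: issue@1 deps=(None,None) exec_start@1 write@4
I1 add r4: issue@2 deps=(None,None) exec_start@2 write@3
I2 add r3: issue@3 deps=(None,None) exec_start@3 write@5
I3 add r1: issue@4 deps=(None,None) exec_start@4 write@7
I4 add r1: issue@5 deps=(1,2) exec_start@5 write@7
I5 mul r1: issue@6 deps=(2,1) exec_start@6 write@7
I6 add r3: issue@7 deps=(2,0) exec_start@7 write@8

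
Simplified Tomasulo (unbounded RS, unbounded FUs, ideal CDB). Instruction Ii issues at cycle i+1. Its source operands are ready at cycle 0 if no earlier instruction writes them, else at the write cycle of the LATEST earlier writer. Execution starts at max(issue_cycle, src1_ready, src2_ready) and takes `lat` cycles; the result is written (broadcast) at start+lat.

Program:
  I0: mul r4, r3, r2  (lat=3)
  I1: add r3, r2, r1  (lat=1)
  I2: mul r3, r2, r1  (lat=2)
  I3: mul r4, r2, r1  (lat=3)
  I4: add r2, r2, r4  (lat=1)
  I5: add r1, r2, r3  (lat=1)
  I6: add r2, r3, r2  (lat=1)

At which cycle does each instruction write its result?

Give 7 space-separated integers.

Answer: 4 3 5 7 8 9 9

Derivation:
I0 mul r4: issue@1 deps=(None,None) exec_start@1 write@4
I1 add r3: issue@2 deps=(None,None) exec_start@2 write@3
I2 mul r3: issue@3 deps=(None,None) exec_start@3 write@5
I3 mul r4: issue@4 deps=(None,None) exec_start@4 write@7
I4 add r2: issue@5 deps=(None,3) exec_start@7 write@8
I5 add r1: issue@6 deps=(4,2) exec_start@8 write@9
I6 add r2: issue@7 deps=(2,4) exec_start@8 write@9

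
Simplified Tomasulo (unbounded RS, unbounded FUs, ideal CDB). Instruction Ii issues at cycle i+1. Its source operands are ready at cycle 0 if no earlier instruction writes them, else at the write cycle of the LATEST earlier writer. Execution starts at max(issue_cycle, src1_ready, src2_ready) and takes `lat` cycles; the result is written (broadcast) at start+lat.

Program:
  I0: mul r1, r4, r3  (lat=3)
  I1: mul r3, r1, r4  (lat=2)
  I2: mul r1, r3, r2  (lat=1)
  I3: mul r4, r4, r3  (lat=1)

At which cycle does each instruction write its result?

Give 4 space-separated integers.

I0 mul r1: issue@1 deps=(None,None) exec_start@1 write@4
I1 mul r3: issue@2 deps=(0,None) exec_start@4 write@6
I2 mul r1: issue@3 deps=(1,None) exec_start@6 write@7
I3 mul r4: issue@4 deps=(None,1) exec_start@6 write@7

Answer: 4 6 7 7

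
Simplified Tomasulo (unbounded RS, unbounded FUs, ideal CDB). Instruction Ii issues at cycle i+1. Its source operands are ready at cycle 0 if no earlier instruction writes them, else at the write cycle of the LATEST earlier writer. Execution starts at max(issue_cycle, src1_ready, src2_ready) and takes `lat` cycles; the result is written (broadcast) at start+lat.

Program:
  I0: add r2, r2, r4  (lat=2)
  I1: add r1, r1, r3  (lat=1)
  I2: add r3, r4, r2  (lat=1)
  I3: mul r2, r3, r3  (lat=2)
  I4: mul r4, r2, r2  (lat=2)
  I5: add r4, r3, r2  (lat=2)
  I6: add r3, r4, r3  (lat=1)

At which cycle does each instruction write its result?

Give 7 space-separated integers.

I0 add r2: issue@1 deps=(None,None) exec_start@1 write@3
I1 add r1: issue@2 deps=(None,None) exec_start@2 write@3
I2 add r3: issue@3 deps=(None,0) exec_start@3 write@4
I3 mul r2: issue@4 deps=(2,2) exec_start@4 write@6
I4 mul r4: issue@5 deps=(3,3) exec_start@6 write@8
I5 add r4: issue@6 deps=(2,3) exec_start@6 write@8
I6 add r3: issue@7 deps=(5,2) exec_start@8 write@9

Answer: 3 3 4 6 8 8 9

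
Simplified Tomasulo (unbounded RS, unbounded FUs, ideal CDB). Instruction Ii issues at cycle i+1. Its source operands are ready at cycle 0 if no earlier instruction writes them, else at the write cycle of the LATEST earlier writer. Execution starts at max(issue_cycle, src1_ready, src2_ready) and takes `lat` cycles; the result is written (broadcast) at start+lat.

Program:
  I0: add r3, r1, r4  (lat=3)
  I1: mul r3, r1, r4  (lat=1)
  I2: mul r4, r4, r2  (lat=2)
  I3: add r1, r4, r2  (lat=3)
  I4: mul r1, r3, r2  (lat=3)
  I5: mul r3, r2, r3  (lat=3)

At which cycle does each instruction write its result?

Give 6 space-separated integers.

I0 add r3: issue@1 deps=(None,None) exec_start@1 write@4
I1 mul r3: issue@2 deps=(None,None) exec_start@2 write@3
I2 mul r4: issue@3 deps=(None,None) exec_start@3 write@5
I3 add r1: issue@4 deps=(2,None) exec_start@5 write@8
I4 mul r1: issue@5 deps=(1,None) exec_start@5 write@8
I5 mul r3: issue@6 deps=(None,1) exec_start@6 write@9

Answer: 4 3 5 8 8 9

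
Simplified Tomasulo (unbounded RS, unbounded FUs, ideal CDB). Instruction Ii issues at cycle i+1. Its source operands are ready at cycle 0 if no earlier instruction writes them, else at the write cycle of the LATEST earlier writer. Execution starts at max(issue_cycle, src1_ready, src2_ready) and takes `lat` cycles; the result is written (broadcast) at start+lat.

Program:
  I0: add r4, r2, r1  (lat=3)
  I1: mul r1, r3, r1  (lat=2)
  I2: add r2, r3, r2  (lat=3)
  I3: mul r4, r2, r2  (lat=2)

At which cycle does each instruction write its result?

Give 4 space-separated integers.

Answer: 4 4 6 8

Derivation:
I0 add r4: issue@1 deps=(None,None) exec_start@1 write@4
I1 mul r1: issue@2 deps=(None,None) exec_start@2 write@4
I2 add r2: issue@3 deps=(None,None) exec_start@3 write@6
I3 mul r4: issue@4 deps=(2,2) exec_start@6 write@8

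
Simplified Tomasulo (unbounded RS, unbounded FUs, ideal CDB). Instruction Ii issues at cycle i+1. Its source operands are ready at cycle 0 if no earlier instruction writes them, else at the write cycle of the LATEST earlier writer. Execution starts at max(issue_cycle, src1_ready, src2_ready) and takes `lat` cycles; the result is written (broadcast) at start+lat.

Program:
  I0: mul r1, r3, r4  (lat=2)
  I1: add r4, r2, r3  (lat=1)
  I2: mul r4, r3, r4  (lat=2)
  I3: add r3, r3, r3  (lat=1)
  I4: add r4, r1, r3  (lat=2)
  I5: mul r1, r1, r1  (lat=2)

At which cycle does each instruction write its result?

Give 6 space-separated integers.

I0 mul r1: issue@1 deps=(None,None) exec_start@1 write@3
I1 add r4: issue@2 deps=(None,None) exec_start@2 write@3
I2 mul r4: issue@3 deps=(None,1) exec_start@3 write@5
I3 add r3: issue@4 deps=(None,None) exec_start@4 write@5
I4 add r4: issue@5 deps=(0,3) exec_start@5 write@7
I5 mul r1: issue@6 deps=(0,0) exec_start@6 write@8

Answer: 3 3 5 5 7 8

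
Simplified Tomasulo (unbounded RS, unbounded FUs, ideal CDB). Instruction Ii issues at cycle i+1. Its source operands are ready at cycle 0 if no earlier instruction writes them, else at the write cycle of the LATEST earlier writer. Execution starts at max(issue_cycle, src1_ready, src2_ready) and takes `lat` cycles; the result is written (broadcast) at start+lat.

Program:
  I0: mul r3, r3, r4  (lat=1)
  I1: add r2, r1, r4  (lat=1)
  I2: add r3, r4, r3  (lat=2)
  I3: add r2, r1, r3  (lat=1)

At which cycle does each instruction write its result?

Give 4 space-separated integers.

Answer: 2 3 5 6

Derivation:
I0 mul r3: issue@1 deps=(None,None) exec_start@1 write@2
I1 add r2: issue@2 deps=(None,None) exec_start@2 write@3
I2 add r3: issue@3 deps=(None,0) exec_start@3 write@5
I3 add r2: issue@4 deps=(None,2) exec_start@5 write@6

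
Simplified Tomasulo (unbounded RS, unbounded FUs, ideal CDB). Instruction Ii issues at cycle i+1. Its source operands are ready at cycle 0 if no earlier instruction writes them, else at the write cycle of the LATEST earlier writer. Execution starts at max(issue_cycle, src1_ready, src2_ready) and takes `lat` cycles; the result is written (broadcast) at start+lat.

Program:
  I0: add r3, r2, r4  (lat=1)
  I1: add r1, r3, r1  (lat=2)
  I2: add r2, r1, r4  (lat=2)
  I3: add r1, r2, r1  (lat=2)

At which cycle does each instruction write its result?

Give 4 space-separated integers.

Answer: 2 4 6 8

Derivation:
I0 add r3: issue@1 deps=(None,None) exec_start@1 write@2
I1 add r1: issue@2 deps=(0,None) exec_start@2 write@4
I2 add r2: issue@3 deps=(1,None) exec_start@4 write@6
I3 add r1: issue@4 deps=(2,1) exec_start@6 write@8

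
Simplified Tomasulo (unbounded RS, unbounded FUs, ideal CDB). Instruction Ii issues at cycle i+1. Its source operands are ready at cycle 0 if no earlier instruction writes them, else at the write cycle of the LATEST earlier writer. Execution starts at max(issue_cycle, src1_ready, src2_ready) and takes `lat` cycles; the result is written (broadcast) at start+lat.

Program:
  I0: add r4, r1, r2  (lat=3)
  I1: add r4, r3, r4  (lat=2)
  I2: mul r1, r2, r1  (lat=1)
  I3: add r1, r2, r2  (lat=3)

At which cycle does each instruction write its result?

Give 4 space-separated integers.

Answer: 4 6 4 7

Derivation:
I0 add r4: issue@1 deps=(None,None) exec_start@1 write@4
I1 add r4: issue@2 deps=(None,0) exec_start@4 write@6
I2 mul r1: issue@3 deps=(None,None) exec_start@3 write@4
I3 add r1: issue@4 deps=(None,None) exec_start@4 write@7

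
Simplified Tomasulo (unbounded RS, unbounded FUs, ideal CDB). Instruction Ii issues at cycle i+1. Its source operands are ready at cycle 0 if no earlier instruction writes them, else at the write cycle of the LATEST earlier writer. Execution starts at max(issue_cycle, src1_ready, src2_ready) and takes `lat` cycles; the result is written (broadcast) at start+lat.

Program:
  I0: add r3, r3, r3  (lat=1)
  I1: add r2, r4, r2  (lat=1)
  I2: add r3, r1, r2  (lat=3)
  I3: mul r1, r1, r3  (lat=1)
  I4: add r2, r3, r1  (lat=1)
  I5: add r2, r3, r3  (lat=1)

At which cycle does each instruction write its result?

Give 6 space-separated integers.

Answer: 2 3 6 7 8 7

Derivation:
I0 add r3: issue@1 deps=(None,None) exec_start@1 write@2
I1 add r2: issue@2 deps=(None,None) exec_start@2 write@3
I2 add r3: issue@3 deps=(None,1) exec_start@3 write@6
I3 mul r1: issue@4 deps=(None,2) exec_start@6 write@7
I4 add r2: issue@5 deps=(2,3) exec_start@7 write@8
I5 add r2: issue@6 deps=(2,2) exec_start@6 write@7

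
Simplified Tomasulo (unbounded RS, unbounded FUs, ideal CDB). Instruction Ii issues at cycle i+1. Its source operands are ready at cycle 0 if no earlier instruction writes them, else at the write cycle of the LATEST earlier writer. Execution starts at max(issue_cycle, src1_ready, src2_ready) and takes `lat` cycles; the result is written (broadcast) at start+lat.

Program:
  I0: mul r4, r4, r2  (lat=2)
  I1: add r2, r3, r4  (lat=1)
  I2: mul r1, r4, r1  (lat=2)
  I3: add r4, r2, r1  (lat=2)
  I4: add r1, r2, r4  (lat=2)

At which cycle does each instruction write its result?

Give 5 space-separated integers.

Answer: 3 4 5 7 9

Derivation:
I0 mul r4: issue@1 deps=(None,None) exec_start@1 write@3
I1 add r2: issue@2 deps=(None,0) exec_start@3 write@4
I2 mul r1: issue@3 deps=(0,None) exec_start@3 write@5
I3 add r4: issue@4 deps=(1,2) exec_start@5 write@7
I4 add r1: issue@5 deps=(1,3) exec_start@7 write@9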